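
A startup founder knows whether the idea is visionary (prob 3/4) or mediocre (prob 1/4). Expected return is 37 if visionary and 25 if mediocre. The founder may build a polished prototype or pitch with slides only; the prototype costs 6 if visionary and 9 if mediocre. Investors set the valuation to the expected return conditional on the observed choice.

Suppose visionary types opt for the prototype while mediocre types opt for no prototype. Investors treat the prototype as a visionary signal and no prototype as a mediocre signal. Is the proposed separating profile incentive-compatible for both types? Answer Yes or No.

No

Under these beliefs, the prototype earns valuation 37 and no prototype earns valuation 25.
visionary: the prototype nets 37 − 6 = 31; no prototype nets 25. visionary prefers the prototype.
mediocre: the prototype nets 37 − 9 = 28; no prototype nets 25. mediocre would deviate to the prototype.
mediocre has a profitable deviation, so the profile is not an equilibrium.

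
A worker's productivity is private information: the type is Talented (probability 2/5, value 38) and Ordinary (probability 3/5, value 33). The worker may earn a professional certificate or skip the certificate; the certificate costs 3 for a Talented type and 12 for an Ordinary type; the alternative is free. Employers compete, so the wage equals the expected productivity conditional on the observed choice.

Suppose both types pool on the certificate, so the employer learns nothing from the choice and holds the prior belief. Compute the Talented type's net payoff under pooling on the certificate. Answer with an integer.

Pooled wage = 2/5·38 + 3/5·33 = 35.
Talented pays cost 3 for the certificate, so net payoff = 35 − 3 = 32.

32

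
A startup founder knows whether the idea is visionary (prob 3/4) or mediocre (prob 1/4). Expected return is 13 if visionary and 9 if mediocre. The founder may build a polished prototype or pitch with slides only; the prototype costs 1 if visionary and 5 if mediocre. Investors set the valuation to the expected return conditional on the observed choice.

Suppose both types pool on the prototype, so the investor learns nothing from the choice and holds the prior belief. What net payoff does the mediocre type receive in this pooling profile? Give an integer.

7

Pooled valuation = 3/4·13 + 1/4·9 = 12.
mediocre pays cost 5 for the prototype, so net payoff = 12 − 5 = 7.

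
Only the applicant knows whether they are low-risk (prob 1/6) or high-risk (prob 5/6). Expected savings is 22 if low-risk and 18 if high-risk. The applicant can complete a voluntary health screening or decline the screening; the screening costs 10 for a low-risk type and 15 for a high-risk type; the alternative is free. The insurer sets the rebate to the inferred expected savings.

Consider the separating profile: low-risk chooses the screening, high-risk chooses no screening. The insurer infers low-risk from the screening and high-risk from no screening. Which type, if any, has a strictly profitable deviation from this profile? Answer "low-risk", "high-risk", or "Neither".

low-risk

The screening pays 22; no screening pays 18.
low-risk: assigned the screening, nets 22 − 10 = 12; deviating to no screening nets 18.
high-risk: assigned no screening, nets 18; deviating to the screening nets 22 − 15 = 7.
The low-risk type gains 6 by deviating.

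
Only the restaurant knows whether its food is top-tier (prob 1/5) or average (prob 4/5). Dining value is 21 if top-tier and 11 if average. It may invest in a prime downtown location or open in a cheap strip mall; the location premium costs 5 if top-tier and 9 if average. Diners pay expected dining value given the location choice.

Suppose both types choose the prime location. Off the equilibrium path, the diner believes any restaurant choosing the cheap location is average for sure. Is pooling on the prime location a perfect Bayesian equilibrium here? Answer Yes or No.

On path, the diner holds the prior and pays 1/5·21 + 4/5·11 = 13. Off path (the cheap location), believing average, it pays 11.
top-tier: the prime location nets 13 − 5 = 8; the cheap location nets 11. top-tier would deviate.
average: the prime location nets 13 − 9 = 4; the cheap location nets 11. average would deviate.
A type deviates, so pooling fails.

No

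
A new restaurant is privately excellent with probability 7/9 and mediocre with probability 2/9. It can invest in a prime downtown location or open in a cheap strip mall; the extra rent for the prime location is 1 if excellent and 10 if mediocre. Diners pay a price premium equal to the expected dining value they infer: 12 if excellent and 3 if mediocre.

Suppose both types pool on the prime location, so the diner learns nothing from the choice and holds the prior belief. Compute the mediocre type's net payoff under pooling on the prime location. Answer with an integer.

0

Pooled price premium = 7/9·12 + 2/9·3 = 10.
mediocre pays cost 10 for the prime location, so net payoff = 10 − 10 = 0.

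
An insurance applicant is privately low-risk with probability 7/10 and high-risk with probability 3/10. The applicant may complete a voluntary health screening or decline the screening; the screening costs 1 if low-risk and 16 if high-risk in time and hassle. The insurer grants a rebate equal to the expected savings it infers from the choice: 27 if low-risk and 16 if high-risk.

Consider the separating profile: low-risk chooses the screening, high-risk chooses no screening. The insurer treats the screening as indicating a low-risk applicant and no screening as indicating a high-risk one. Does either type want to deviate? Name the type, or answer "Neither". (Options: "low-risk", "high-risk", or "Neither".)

Neither

The screening pays 27; no screening pays 16.
low-risk: assigned the screening, nets 27 − 1 = 26; deviating to no screening nets 16.
high-risk: assigned no screening, nets 16; deviating to the screening nets 27 − 16 = 11.
Both types strictly prefer their assigned action; no profitable deviation.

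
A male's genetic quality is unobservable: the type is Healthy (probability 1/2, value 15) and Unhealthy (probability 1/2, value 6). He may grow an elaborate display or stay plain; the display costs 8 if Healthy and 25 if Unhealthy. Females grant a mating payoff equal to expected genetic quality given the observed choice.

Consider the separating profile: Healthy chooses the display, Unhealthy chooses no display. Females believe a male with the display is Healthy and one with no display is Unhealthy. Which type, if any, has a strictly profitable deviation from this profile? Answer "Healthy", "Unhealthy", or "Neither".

Neither

The display pays 15; no display pays 6.
Healthy: assigned the display, nets 15 − 8 = 7; deviating to no display nets 6.
Unhealthy: assigned no display, nets 6; deviating to the display nets 15 − 25 = -10.
Both types strictly prefer their assigned action; no profitable deviation.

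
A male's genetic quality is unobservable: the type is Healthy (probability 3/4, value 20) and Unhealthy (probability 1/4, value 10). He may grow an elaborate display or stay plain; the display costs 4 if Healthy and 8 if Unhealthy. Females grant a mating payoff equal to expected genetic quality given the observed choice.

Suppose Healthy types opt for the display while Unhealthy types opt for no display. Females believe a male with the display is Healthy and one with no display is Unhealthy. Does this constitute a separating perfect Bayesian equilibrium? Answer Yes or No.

Under these beliefs, the display earns mating payoff 20 and no display earns mating payoff 10.
Healthy: the display nets 20 − 4 = 16; no display nets 10. Healthy prefers the display.
Unhealthy: the display nets 20 − 8 = 12; no display nets 10. Unhealthy would deviate to the display.
Unhealthy has a profitable deviation, so the profile is not an equilibrium.

No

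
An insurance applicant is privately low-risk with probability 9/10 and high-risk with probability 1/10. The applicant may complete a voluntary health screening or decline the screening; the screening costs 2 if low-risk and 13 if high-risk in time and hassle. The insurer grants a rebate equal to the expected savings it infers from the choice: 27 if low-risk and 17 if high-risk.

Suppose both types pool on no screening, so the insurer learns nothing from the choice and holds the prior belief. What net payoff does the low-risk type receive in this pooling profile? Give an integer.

26

Pooled rebate = 9/10·27 + 1/10·17 = 26.
low-risk pays no cost for no screening, so net payoff = 26.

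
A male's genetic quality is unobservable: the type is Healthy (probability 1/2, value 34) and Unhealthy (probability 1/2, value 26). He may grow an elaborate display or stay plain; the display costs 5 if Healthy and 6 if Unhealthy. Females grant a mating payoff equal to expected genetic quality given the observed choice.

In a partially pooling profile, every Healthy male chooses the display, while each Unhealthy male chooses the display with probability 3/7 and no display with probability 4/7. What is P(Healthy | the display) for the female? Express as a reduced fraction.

7/10

P(the display) = (1/2)·1 + (1/2)·(3/7) = 5/7.
By Bayes' rule, P(Healthy | the display) = (1/2) / (5/7) = 7/10.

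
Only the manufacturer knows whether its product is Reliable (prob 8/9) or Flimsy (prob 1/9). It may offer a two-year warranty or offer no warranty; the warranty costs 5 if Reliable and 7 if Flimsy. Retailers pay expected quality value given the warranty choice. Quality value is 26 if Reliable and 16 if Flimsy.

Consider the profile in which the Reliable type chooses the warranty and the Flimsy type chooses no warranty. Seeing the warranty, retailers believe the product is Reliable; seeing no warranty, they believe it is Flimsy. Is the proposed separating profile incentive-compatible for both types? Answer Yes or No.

Under these beliefs, the warranty earns price 26 and no warranty earns price 16.
Reliable: the warranty nets 26 − 5 = 21; no warranty nets 16. Reliable prefers the warranty.
Flimsy: the warranty nets 26 − 7 = 19; no warranty nets 16. Flimsy would deviate to the warranty.
Flimsy has a profitable deviation, so the profile is not an equilibrium.

No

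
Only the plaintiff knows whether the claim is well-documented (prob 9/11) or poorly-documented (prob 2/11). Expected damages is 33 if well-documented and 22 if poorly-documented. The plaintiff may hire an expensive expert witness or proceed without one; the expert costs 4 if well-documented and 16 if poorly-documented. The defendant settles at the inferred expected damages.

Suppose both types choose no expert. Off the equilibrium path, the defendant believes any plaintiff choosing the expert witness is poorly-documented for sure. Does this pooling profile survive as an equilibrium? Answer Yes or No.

Yes

On path, the defendant holds the prior and pays 9/11·33 + 2/11·22 = 31. Off path (the expert witness), believing poorly-documented, it pays 22.
well-documented: no expert nets 31; the expert witness nets 22 − 4 = 18. well-documented stays.
poorly-documented: no expert nets 31; the expert witness nets 22 − 16 = 6. poorly-documented stays.
No type deviates, so pooling is sustained.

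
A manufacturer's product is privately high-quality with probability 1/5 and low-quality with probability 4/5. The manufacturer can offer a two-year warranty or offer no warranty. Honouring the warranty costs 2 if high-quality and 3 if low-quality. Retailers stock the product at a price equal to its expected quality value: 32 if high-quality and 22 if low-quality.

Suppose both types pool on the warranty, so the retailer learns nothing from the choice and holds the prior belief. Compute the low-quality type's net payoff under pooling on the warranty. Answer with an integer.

21

Pooled price = 1/5·32 + 4/5·22 = 24.
low-quality pays cost 3 for the warranty, so net payoff = 24 − 3 = 21.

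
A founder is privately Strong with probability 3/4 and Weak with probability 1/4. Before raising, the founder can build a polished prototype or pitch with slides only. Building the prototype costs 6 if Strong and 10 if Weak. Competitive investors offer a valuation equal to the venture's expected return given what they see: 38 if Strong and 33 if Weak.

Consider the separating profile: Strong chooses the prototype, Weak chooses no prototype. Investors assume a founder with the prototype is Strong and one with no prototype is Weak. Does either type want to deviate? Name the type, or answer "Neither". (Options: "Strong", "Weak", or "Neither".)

The prototype pays 38; no prototype pays 33.
Strong: assigned the prototype, nets 38 − 6 = 32; deviating to no prototype nets 33.
Weak: assigned no prototype, nets 33; deviating to the prototype nets 38 − 10 = 28.
The Strong type gains 1 by deviating.

Strong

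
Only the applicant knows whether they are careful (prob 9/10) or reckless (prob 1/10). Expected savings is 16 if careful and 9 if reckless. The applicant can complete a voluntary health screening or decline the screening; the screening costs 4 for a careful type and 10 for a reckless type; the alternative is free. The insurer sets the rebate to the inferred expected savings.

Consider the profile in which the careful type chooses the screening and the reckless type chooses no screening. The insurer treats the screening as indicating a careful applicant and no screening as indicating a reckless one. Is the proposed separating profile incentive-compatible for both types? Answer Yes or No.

Under these beliefs, the screening earns rebate 16 and no screening earns rebate 9.
careful: the screening nets 16 − 4 = 12; no screening nets 9. careful prefers the screening.
reckless: the screening nets 16 − 10 = 6; no screening nets 9. reckless prefers no screening.
Neither type deviates, so the separating profile is an equilibrium.

Yes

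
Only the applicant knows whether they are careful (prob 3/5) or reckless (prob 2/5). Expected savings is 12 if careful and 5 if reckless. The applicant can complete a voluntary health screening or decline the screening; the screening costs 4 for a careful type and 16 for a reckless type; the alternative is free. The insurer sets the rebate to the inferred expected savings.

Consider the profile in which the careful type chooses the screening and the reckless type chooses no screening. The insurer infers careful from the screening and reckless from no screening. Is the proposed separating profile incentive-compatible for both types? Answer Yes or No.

Yes

Under these beliefs, the screening earns rebate 12 and no screening earns rebate 5.
careful: the screening nets 12 − 4 = 8; no screening nets 5. careful prefers the screening.
reckless: the screening nets 12 − 16 = -4; no screening nets 5. reckless prefers no screening.
Neither type deviates, so the separating profile is an equilibrium.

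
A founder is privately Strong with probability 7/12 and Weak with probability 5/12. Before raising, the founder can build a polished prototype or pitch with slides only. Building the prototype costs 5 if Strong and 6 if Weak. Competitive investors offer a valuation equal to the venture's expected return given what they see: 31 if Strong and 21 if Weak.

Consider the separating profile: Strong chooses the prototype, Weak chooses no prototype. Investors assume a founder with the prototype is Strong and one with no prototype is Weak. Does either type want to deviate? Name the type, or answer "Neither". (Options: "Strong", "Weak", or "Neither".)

Weak

The prototype pays 31; no prototype pays 21.
Strong: assigned the prototype, nets 31 − 5 = 26; deviating to no prototype nets 21.
Weak: assigned no prototype, nets 21; deviating to the prototype nets 31 − 6 = 25.
The Weak type gains 4 by deviating.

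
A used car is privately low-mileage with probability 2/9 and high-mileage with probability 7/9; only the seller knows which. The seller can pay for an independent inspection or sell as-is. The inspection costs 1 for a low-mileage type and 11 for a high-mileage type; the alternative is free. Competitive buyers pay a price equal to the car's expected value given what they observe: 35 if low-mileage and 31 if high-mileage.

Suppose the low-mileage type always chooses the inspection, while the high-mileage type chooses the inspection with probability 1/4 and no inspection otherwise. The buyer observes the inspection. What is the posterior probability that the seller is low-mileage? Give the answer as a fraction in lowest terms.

P(the inspection) = (2/9)·1 + (7/9)·(1/4) = 5/12.
By Bayes' rule, P(low-mileage | the inspection) = (2/9) / (5/12) = 8/15.

8/15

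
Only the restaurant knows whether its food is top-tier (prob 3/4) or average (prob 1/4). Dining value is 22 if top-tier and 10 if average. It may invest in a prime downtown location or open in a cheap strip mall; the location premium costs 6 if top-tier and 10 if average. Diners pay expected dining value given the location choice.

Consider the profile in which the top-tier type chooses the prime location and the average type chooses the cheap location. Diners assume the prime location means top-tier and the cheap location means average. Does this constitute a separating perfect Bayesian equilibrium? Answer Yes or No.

No

Under these beliefs, the prime location earns price premium 22 and the cheap location earns price premium 10.
top-tier: the prime location nets 22 − 6 = 16; the cheap location nets 10. top-tier prefers the prime location.
average: the prime location nets 22 − 10 = 12; the cheap location nets 10. average would deviate to the prime location.
average has a profitable deviation, so the profile is not an equilibrium.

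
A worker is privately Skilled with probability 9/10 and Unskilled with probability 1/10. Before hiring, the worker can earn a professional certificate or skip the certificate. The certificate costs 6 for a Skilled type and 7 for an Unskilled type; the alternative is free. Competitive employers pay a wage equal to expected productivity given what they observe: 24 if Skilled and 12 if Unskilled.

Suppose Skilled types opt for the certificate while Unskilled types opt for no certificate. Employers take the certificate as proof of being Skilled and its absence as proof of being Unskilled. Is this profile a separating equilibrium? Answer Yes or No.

No

Under these beliefs, the certificate earns wage 24 and no certificate earns wage 12.
Skilled: the certificate nets 24 − 6 = 18; no certificate nets 12. Skilled prefers the certificate.
Unskilled: the certificate nets 24 − 7 = 17; no certificate nets 12. Unskilled would deviate to the certificate.
Unskilled has a profitable deviation, so the profile is not an equilibrium.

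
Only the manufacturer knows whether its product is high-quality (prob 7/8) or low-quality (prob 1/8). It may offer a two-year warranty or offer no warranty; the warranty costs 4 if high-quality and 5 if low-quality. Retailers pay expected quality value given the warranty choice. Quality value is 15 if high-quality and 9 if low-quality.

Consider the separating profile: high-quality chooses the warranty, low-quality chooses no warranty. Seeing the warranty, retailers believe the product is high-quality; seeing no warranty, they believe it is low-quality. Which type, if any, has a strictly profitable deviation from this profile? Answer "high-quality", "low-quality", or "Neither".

The warranty pays 15; no warranty pays 9.
high-quality: assigned the warranty, nets 15 − 4 = 11; deviating to no warranty nets 9.
low-quality: assigned no warranty, nets 9; deviating to the warranty nets 15 − 5 = 10.
The low-quality type gains 1 by deviating.

low-quality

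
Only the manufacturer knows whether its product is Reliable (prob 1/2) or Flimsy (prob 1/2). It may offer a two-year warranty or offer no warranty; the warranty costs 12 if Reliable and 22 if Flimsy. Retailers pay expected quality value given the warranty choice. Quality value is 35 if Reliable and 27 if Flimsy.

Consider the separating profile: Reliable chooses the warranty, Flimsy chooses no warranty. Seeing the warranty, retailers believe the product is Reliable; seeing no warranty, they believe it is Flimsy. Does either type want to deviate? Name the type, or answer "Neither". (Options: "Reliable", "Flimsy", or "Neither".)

The warranty pays 35; no warranty pays 27.
Reliable: assigned the warranty, nets 35 − 12 = 23; deviating to no warranty nets 27.
Flimsy: assigned no warranty, nets 27; deviating to the warranty nets 35 − 22 = 13.
The Reliable type gains 4 by deviating.

Reliable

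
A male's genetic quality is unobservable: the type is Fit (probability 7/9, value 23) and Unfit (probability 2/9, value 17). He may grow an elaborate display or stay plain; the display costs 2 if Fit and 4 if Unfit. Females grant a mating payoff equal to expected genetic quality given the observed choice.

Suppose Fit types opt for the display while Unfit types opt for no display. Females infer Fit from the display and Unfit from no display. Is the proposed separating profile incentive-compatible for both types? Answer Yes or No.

Under these beliefs, the display earns mating payoff 23 and no display earns mating payoff 17.
Fit: the display nets 23 − 2 = 21; no display nets 17. Fit prefers the display.
Unfit: the display nets 23 − 4 = 19; no display nets 17. Unfit would deviate to the display.
Unfit has a profitable deviation, so the profile is not an equilibrium.

No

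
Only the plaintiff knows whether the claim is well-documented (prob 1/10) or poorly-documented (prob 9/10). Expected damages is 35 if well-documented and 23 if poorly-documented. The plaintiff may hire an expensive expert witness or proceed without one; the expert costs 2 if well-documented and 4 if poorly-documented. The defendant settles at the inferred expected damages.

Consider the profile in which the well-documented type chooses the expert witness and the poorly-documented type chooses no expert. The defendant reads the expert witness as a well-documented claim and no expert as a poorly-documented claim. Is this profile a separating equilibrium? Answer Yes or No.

No

Under these beliefs, the expert witness earns settlement 35 and no expert earns settlement 23.
well-documented: the expert witness nets 35 − 2 = 33; no expert nets 23. well-documented prefers the expert witness.
poorly-documented: the expert witness nets 35 − 4 = 31; no expert nets 23. poorly-documented would deviate to the expert witness.
poorly-documented has a profitable deviation, so the profile is not an equilibrium.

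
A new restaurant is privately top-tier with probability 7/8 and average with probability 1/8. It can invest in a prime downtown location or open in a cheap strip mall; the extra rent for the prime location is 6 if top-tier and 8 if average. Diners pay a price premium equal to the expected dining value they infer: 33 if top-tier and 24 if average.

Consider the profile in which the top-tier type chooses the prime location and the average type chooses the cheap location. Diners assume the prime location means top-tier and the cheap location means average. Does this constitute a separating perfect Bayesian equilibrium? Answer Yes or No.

No

Under these beliefs, the prime location earns price premium 33 and the cheap location earns price premium 24.
top-tier: the prime location nets 33 − 6 = 27; the cheap location nets 24. top-tier prefers the prime location.
average: the prime location nets 33 − 8 = 25; the cheap location nets 24. average would deviate to the prime location.
average has a profitable deviation, so the profile is not an equilibrium.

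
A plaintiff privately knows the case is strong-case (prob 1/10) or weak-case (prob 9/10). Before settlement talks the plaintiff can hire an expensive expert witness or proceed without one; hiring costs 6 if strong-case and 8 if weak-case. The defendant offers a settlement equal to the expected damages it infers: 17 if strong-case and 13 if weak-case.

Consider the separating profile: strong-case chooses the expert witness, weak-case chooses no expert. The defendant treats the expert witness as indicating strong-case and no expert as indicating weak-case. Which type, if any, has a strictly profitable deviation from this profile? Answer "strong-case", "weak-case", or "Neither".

strong-case

The expert witness pays 17; no expert pays 13.
strong-case: assigned the expert witness, nets 17 − 6 = 11; deviating to no expert nets 13.
weak-case: assigned no expert, nets 13; deviating to the expert witness nets 17 − 8 = 9.
The strong-case type gains 2 by deviating.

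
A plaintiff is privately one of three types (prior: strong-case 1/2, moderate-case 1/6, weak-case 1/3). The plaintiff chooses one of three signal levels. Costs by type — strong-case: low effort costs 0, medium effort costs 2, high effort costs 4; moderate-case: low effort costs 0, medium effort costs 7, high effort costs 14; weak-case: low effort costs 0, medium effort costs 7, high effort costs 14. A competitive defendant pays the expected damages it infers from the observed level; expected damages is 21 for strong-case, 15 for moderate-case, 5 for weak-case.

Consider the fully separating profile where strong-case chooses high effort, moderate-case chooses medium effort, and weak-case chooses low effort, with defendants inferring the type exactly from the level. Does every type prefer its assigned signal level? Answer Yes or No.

Separating settlements: high effort → 21, medium effort → 15, low effort → 5.
strong-case (assigned high effort): low effort: 5 − 0 = 5; medium effort: 15 − 2 = 13; high effort: 21 − 4 = 17. strong-case stays.
moderate-case (assigned medium effort): low effort: 5 − 0 = 5; medium effort: 15 − 7 = 8; high effort: 21 − 14 = 7. moderate-case stays.
weak-case (assigned low effort): low effort: 5 − 0 = 5; medium effort: 15 − 7 = 8; high effort: 21 − 14 = 7. weak-case prefers medium effort.
At least one type deviates; the separating profile fails.

No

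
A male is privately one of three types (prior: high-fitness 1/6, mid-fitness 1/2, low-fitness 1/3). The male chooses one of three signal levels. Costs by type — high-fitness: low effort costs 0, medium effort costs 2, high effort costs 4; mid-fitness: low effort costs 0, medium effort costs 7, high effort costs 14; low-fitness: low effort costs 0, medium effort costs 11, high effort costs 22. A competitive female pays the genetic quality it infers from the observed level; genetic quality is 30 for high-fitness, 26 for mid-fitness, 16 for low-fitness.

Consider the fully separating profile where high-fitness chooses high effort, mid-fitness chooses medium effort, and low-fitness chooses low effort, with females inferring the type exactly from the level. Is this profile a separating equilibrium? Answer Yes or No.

Yes

Separating mating payoffs: high effort → 30, medium effort → 26, low effort → 16.
high-fitness (assigned high effort): low effort: 16 − 0 = 16; medium effort: 26 − 2 = 24; high effort: 30 − 4 = 26. high-fitness stays.
mid-fitness (assigned medium effort): low effort: 16 − 0 = 16; medium effort: 26 − 7 = 19; high effort: 30 − 14 = 16. mid-fitness stays.
low-fitness (assigned low effort): low effort: 16 − 0 = 16; medium effort: 26 − 11 = 15; high effort: 30 − 22 = 8. low-fitness stays.
Every type prefers its assigned level; separation holds.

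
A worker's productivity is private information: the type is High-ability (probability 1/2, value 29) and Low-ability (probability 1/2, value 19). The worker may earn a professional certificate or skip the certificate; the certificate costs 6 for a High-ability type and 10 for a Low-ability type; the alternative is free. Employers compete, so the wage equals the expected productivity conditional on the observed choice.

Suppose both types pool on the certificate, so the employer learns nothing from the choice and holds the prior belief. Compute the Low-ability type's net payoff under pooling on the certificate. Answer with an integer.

Pooled wage = 1/2·29 + 1/2·19 = 24.
Low-ability pays cost 10 for the certificate, so net payoff = 24 − 10 = 14.

14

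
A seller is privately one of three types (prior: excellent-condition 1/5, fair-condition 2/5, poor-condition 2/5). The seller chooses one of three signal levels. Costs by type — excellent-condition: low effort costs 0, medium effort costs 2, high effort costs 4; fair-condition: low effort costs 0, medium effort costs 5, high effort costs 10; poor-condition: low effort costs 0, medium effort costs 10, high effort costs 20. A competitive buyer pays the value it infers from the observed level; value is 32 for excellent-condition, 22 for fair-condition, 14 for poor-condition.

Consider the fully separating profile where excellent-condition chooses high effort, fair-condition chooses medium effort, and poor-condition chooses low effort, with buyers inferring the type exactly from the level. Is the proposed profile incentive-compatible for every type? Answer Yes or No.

Separating prices: high effort → 32, medium effort → 22, low effort → 14.
excellent-condition (assigned high effort): low effort: 14 − 0 = 14; medium effort: 22 − 2 = 20; high effort: 32 − 4 = 28. excellent-condition stays.
fair-condition (assigned medium effort): low effort: 14 − 0 = 14; medium effort: 22 − 5 = 17; high effort: 32 − 10 = 22. fair-condition prefers high effort.
poor-condition (assigned low effort): low effort: 14 − 0 = 14; medium effort: 22 − 10 = 12; high effort: 32 − 20 = 12. poor-condition stays.
At least one type deviates; the separating profile fails.

No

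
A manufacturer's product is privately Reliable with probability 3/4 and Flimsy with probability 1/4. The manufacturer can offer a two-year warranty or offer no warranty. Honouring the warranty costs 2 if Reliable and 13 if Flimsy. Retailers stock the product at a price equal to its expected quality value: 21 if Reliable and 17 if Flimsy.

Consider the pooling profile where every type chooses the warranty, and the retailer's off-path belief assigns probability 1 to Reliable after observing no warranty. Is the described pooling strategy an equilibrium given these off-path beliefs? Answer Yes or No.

No

On path, the retailer holds the prior and pays 3/4·21 + 1/4·17 = 20. Off path (no warranty), believing Reliable, it pays 21.
Reliable: the warranty nets 20 − 2 = 18; no warranty nets 21. Reliable would deviate.
Flimsy: the warranty nets 20 − 13 = 7; no warranty nets 21. Flimsy would deviate.
A type deviates, so pooling fails.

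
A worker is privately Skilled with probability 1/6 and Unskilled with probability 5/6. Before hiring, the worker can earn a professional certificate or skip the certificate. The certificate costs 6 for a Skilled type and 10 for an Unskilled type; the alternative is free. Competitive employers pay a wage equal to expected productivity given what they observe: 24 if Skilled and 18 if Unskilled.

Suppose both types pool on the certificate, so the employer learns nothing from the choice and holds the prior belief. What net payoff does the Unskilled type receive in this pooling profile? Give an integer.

9

Pooled wage = 1/6·24 + 5/6·18 = 19.
Unskilled pays cost 10 for the certificate, so net payoff = 19 − 10 = 9.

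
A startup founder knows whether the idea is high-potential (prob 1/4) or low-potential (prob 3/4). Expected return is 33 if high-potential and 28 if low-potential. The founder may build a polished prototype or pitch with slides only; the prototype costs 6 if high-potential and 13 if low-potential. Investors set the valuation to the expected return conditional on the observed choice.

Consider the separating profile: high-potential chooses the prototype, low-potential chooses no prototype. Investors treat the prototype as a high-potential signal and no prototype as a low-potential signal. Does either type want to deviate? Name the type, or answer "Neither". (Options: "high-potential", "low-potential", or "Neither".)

The prototype pays 33; no prototype pays 28.
high-potential: assigned the prototype, nets 33 − 6 = 27; deviating to no prototype nets 28.
low-potential: assigned no prototype, nets 28; deviating to the prototype nets 33 − 13 = 20.
The high-potential type gains 1 by deviating.

high-potential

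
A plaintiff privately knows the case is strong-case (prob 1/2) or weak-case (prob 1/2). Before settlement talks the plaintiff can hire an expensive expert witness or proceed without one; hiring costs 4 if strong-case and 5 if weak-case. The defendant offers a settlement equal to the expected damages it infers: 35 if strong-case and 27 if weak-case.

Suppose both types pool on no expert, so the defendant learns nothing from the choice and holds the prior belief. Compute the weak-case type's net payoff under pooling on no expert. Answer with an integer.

31

Pooled settlement = 1/2·35 + 1/2·27 = 31.
weak-case pays no cost for no expert, so net payoff = 31.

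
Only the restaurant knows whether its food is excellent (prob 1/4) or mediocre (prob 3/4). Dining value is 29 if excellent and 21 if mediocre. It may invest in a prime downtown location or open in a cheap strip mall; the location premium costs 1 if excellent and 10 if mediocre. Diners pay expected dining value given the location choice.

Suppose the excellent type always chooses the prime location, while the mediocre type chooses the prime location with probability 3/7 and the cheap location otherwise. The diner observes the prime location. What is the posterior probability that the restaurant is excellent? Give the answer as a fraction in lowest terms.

P(the prime location) = (1/4)·1 + (3/4)·(3/7) = 4/7.
By Bayes' rule, P(excellent | the prime location) = (1/4) / (4/7) = 7/16.

7/16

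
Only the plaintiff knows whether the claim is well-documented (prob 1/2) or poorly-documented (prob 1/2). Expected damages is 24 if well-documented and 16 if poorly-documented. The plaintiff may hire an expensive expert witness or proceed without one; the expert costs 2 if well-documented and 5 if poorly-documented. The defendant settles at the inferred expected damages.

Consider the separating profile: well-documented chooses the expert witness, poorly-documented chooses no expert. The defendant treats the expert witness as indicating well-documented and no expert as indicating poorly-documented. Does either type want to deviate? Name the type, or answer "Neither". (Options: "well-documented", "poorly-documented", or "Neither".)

poorly-documented

The expert witness pays 24; no expert pays 16.
well-documented: assigned the expert witness, nets 24 − 2 = 22; deviating to no expert nets 16.
poorly-documented: assigned no expert, nets 16; deviating to the expert witness nets 24 − 5 = 19.
The poorly-documented type gains 3 by deviating.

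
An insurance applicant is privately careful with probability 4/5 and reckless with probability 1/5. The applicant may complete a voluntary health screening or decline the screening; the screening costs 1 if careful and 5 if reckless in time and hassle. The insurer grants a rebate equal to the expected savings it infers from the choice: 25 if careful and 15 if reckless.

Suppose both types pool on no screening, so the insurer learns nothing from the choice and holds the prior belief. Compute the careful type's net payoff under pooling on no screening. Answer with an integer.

23

Pooled rebate = 4/5·25 + 1/5·15 = 23.
careful pays no cost for no screening, so net payoff = 23.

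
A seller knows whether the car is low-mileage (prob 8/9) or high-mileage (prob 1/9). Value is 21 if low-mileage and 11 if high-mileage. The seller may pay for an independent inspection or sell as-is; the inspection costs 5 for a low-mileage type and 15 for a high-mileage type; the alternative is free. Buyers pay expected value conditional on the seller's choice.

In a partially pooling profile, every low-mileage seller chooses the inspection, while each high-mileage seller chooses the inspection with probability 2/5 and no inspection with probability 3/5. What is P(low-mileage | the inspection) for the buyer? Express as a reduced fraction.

P(the inspection) = (8/9)·1 + (1/9)·(2/5) = 14/15.
By Bayes' rule, P(low-mileage | the inspection) = (8/9) / (14/15) = 20/21.

20/21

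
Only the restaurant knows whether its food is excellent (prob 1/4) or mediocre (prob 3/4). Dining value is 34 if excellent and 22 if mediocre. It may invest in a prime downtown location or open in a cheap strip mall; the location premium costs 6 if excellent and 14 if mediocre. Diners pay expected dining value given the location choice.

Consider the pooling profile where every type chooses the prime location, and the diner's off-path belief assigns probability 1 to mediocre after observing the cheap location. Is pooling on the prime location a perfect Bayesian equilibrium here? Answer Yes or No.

On path, the diner holds the prior and pays 1/4·34 + 3/4·22 = 25. Off path (the cheap location), believing mediocre, it pays 22.
excellent: the prime location nets 25 − 6 = 19; the cheap location nets 22. excellent would deviate.
mediocre: the prime location nets 25 − 14 = 11; the cheap location nets 22. mediocre would deviate.
A type deviates, so pooling fails.

No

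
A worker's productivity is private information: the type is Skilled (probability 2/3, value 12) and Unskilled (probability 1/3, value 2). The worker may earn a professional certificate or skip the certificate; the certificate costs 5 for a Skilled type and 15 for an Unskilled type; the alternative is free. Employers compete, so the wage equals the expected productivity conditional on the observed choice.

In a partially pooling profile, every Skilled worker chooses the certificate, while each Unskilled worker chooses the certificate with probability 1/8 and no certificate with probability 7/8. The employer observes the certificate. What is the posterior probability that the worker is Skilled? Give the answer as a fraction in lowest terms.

16/17

P(the certificate) = (2/3)·1 + (1/3)·(1/8) = 17/24.
By Bayes' rule, P(Skilled | the certificate) = (2/3) / (17/24) = 16/17.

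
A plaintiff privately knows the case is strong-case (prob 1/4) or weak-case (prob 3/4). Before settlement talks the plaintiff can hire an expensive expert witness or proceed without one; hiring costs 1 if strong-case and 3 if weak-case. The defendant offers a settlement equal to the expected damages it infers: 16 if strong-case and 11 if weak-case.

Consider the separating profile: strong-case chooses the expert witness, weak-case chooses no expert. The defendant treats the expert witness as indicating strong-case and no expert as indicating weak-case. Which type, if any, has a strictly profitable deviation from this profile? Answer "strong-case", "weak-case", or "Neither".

weak-case

The expert witness pays 16; no expert pays 11.
strong-case: assigned the expert witness, nets 16 − 1 = 15; deviating to no expert nets 11.
weak-case: assigned no expert, nets 11; deviating to the expert witness nets 16 − 3 = 13.
The weak-case type gains 2 by deviating.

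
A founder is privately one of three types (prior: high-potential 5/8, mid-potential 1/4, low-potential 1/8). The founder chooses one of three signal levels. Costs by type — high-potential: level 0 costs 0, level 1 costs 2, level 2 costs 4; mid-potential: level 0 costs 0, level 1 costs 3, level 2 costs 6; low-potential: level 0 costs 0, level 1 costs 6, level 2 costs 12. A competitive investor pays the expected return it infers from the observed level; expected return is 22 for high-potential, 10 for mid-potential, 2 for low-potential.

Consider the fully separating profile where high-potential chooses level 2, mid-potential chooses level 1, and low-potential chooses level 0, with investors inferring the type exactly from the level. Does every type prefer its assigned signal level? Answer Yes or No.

Separating valuations: level 2 → 22, level 1 → 10, level 0 → 2.
high-potential (assigned level 2): level 0: 2 − 0 = 2; level 1: 10 − 2 = 8; level 2: 22 − 4 = 18. high-potential stays.
mid-potential (assigned level 1): level 0: 2 − 0 = 2; level 1: 10 − 3 = 7; level 2: 22 − 6 = 16. mid-potential prefers level 2.
low-potential (assigned level 0): level 0: 2 − 0 = 2; level 1: 10 − 6 = 4; level 2: 22 − 12 = 10. low-potential prefers level 2.
At least one type deviates; the separating profile fails.

No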